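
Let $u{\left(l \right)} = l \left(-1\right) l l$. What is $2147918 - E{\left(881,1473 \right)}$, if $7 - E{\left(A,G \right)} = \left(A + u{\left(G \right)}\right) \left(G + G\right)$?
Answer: $-9415443123545$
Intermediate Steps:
$u{\left(l \right)} = - l^{3}$ ($u{\left(l \right)} = - l l l = - l^{2} l = - l^{3}$)
$E{\left(A,G \right)} = 7 - 2 G \left(A - G^{3}\right)$ ($E{\left(A,G \right)} = 7 - \left(A - G^{3}\right) \left(G + G\right) = 7 - \left(A - G^{3}\right) 2 G = 7 - 2 G \left(A - G^{3}\right)$)
$2147918 - E{\left(881,1473 \right)} = 2147918 - \left(7 + 2 \cdot 1473^{4} - 1762 \cdot 1473\right) = 2147918 - \left(7 + 2 \cdot 4707723933441 - 2595426\right) = 2147918 - \left(7 + 9415447866882 - 2595426\right) = 2147918 - 9415445271463 = -9415443123545$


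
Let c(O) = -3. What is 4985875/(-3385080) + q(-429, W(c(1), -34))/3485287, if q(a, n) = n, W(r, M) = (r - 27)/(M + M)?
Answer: -59082493014205/40113116081064 ≈ -1.4729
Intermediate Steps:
W(r, M) = (-27 + r)/(2*M) (W(r, M) = (-27 + r)/((2*M)) = (-27 + r)*(1/(2*M)) = (-27 + r)/(2*M))
4985875/(-3385080) + q(-429, W(c(1), -34))/3485287 = 4985875/(-3385080) + ((½)*(-27 - 3)/(-34))/3485287 = 4985875*(-1/3385080) + ((½)*(-1/34)*(-30))*(1/3485287) = -997175/677016 + (15/34)*(1/3485287) = -997175/677016 + 15/118499758 = -59082493014205/40113116081064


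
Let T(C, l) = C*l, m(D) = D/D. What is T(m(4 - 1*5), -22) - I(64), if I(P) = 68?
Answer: -90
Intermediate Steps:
m(D) = 1
T(m(4 - 1*5), -22) - I(64) = 1*(-22) - 1*68 = -22 - 68 = -90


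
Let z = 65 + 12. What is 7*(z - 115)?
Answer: -266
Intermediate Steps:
z = 77
7*(z - 115) = 7*(77 - 115) = 7*(-38) = -266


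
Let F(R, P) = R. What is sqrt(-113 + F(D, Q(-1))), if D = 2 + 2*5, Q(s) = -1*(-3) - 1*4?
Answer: I*sqrt(101) ≈ 10.05*I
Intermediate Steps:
Q(s) = -1 (Q(s) = 3 - 4 = -1)
D = 12 (D = 2 + 10 = 12)
sqrt(-113 + F(D, Q(-1))) = sqrt(-113 + 12) = sqrt(-101) = I*sqrt(101)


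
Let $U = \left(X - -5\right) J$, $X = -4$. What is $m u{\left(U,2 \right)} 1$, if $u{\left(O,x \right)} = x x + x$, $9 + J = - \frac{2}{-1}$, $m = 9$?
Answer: $54$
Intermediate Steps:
$J = -7$ ($J = -9 - \frac{2}{-1} = -9 - -2 = -9 + 2 = -7$)
$U = -7$ ($U = \left(-4 - -5\right) \left(-7\right) = \left(-4 + 5\right) \left(-7\right) = 1 \left(-7\right) = -7$)
$u{\left(O,x \right)} = x + x^{2}$ ($u{\left(O,x \right)} = x^{2} + x = x + x^{2}$)
$m u{\left(U,2 \right)} 1 = 9 \cdot 2 \left(1 + 2\right) 1 = 9 \cdot 2 \cdot 3 \cdot 1 = 9 \cdot 6 \cdot 1 = 54 \cdot 1 = 54$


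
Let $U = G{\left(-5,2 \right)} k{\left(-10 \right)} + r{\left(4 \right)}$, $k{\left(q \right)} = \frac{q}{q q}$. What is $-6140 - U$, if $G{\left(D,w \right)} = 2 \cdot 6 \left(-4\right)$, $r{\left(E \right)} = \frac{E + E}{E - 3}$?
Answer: $- \frac{30764}{5} \approx -6152.8$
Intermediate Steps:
$r{\left(E \right)} = \frac{2 E}{-3 + E}$
$G{\left(D,w \right)} = -48$ ($G{\left(D,w \right)} = 12 \left(-4\right) = -48$)
$k{\left(q \right)} = \frac{1}{q}$ ($k{\left(q \right)} = \frac{q}{q^{2}} = \frac{1}{q}$)
$U = \frac{64}{5}$ ($U = - \frac{48}{-10} + 2 \cdot 4 \frac{1}{-3 + 4} = \left(-48\right) \left(- \frac{1}{10}\right) + 2 \cdot 4 \cdot 1^{-1} = \frac{24}{5} + 2 \cdot 4 \cdot 1 = \frac{24}{5} + 8 = \frac{64}{5} \approx 12.8$)
$-6140 - U = -6140 - \frac{64}{5} = - \frac{30764}{5}$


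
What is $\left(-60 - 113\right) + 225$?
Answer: $52$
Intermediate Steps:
$\left(-60 - 113\right) + 225 = -173 + 225 = 52$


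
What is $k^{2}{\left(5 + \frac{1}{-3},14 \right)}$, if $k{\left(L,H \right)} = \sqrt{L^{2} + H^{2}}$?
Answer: $\frac{1960}{9} \approx 217.78$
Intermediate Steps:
$k{\left(L,H \right)} = \sqrt{H^{2} + L^{2}}$
$k^{2}{\left(5 + \frac{1}{-3},14 \right)} = \left(\sqrt{14^{2} + \left(5 + \frac{1}{-3}\right)^{2}}\right)^{2} = \left(\sqrt{196 + \left(5 - \frac{1}{3}\right)^{2}}\right)^{2} = \left(\sqrt{196 + \left(\frac{14}{3}\right)^{2}}\right)^{2} = \left(\sqrt{196 + \frac{196}{9}}\right)^{2} = \left(\sqrt{\frac{1960}{9}}\right)^{2} = \left(\frac{14 \sqrt{10}}{3}\right)^{2} = \frac{1960}{9}$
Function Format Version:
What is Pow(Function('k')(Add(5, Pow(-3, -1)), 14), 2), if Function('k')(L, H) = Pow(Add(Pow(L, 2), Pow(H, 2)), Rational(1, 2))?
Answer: Rational(1960, 9) ≈ 217.78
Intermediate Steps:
Function('k')(L, H) = Pow(Add(Pow(H, 2), Pow(L, 2)), Rational(1, 2))
Pow(Function('k')(Add(5, Pow(-3, -1)), 14), 2) = Pow(Pow(Add(Pow(14, 2), Pow(Add(5, Pow(-3, -1)), 2)), Rational(1, 2)), 2) = Pow(Pow(Add(196, Pow(Add(5, Rational(-1, 3)), 2)), Rational(1, 2)), 2) = Pow(Pow(Add(196, Pow(Rational(14, 3), 2)), Rational(1, 2)), 2) = Pow(Pow(Add(196, Rational(196, 9)), Rational(1, 2)), 2) = Pow(Pow(Rational(1960, 9), Rational(1, 2)), 2) = Pow(Mul(Rational(14, 3), Pow(10, Rational(1, 2))), 2) = Rational(1960, 9)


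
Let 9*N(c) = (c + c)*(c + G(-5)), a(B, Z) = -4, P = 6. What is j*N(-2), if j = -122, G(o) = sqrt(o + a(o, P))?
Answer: -976/9 + 488*I/3 ≈ -108.44 + 162.67*I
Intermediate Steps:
G(o) = sqrt(-4 + o) (G(o) = sqrt(o - 4) = sqrt(-4 + o))
N(c) = 2*c*(c + 3*I)/9 (N(c) = ((c + c)*(c + sqrt(-4 - 5)))/9 = ((2*c)*(c + sqrt(-9)))/9 = ((2*c)*(c + 3*I))/9 = (2*c*(c + 3*I))/9 = 2*c*(c + 3*I)/9)
j*N(-2) = -244*(-2)*(-2 + 3*I)/9 = -122*(8/9 - 4*I/3) = -976/9 + 488*I/3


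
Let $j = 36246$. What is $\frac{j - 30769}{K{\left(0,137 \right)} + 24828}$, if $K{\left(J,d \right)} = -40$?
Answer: $\frac{5477}{24788} \approx 0.22095$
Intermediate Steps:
$\frac{j - 30769}{K{\left(0,137 \right)} + 24828} = \frac{36246 - 30769}{-40 + 24828} = \frac{5477}{24788}$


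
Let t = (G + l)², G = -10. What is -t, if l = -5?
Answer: -225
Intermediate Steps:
t = 225 (t = (-10 - 5)² = (-15)² = 225)
-t = -1*225 = -225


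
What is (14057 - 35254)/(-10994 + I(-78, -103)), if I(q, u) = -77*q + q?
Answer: 21197/5066 ≈ 4.1842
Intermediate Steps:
I(q, u) = -76*q
(14057 - 35254)/(-10994 + I(-78, -103)) = (14057 - 35254)/(-10994 - 76*(-78)) = -21197/(-10994 + 5928) = -21197/(-5066) = -21197*(-1/5066) = 21197/5066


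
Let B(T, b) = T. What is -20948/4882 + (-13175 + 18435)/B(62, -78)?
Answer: 6095136/75671 ≈ 80.548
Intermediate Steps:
-20948/4882 + (-13175 + 18435)/B(62, -78) = -20948/4882 + (-13175 + 18435)/62 = -20948*1/4882 + 5260*(1/62) = -10474/2441 + 2630/31 = 6095136/75671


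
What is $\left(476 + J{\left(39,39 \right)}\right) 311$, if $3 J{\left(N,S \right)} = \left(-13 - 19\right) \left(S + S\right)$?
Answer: $-110716$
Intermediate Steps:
$J{\left(N,S \right)} = - \frac{64 S}{3}$ ($J{\left(N,S \right)} = \frac{\left(-13 - 19\right) \left(S + S\right)}{3} = \frac{\left(-32\right) 2 S}{3} = \frac{\left(-64\right) S}{3} = - \frac{64 S}{3}$)
$\left(476 + J{\left(39,39 \right)}\right) 311 = \left(476 - 832\right) 311 = \left(-356\right) 311 = -110716$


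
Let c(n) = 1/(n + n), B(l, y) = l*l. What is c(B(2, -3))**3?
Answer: 1/512 ≈ 0.0019531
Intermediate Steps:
B(l, y) = l**2
c(n) = 1/(2*n)
c(B(2, -3))**3 = (1/(2*(2**2)))**3 = ((1/2)/4)**3 = ((1/2)*(1/4))**3 = (1/8)**3 = 1/512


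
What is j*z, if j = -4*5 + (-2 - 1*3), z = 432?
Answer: -10800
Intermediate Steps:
j = -25 (j = -20 + (-2 - 3) = -20 - 5 = -25)
j*z = -25*432 = -10800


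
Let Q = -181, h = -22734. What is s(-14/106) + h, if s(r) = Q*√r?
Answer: -22734 - 181*I*√371/53 ≈ -22734.0 - 65.779*I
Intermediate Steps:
s(r) = -181*√r
s(-14/106) + h = -181*I*√371/53 - 22734 = -22734 - 181*I*√371/53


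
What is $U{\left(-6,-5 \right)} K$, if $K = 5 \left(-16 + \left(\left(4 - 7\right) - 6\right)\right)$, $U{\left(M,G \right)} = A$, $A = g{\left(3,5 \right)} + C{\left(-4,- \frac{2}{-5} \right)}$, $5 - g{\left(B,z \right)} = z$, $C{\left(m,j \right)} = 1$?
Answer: $-125$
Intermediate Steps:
$g{\left(B,z \right)} = 5 - z$
$A = 1$ ($A = \left(5 - 5\right) + 1 = 0 + 1 = 1$)
$U{\left(M,G \right)} = 1$
$K = -125$ ($K = 5 \left(-16 - 9\right) = 5 \left(-25\right) = -125$)
$U{\left(-6,-5 \right)} K = 1 \left(-125\right) = -125$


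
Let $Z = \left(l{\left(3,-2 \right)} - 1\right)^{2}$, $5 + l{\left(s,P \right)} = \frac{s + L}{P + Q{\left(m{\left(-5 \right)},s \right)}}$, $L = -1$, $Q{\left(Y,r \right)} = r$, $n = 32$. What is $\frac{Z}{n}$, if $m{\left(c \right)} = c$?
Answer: $\frac{1}{2} \approx 0.5$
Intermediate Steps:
$l{\left(s,P \right)} = -5 + \frac{-1 + s}{P + s}$ ($l{\left(s,P \right)} = -5 + \frac{s - 1}{P + s} = -5 + \frac{-1 + s}{P + s}$)
$Z = 16$ ($Z = \left(\frac{-1 - -10 - 12}{-2 + 3} - 1\right)^{2} = \left(\frac{-1 + 10 - 12}{1} - 1\right)^{2} = \left(1 \left(-3\right) - 1\right)^{2} = \left(-3 - 1\right)^{2} = \left(-4\right)^{2} = 16$)
$\frac{Z}{n} = \frac{1}{32} \cdot 16 = \frac{1}{2}$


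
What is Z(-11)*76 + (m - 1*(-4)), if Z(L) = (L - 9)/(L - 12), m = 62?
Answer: 3038/23 ≈ 132.09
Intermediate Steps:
Z(L) = (-9 + L)/(-12 + L)
Z(-11)*76 + (m - 1*(-4)) = ((-9 - 11)/(-12 - 11))*76 + (62 - 1*(-4)) = (-20/(-23))*76 + (62 + 4) = -1/23*(-20)*76 + 66 = (20/23)*76 + 66 = 1520/23 + 66 = 3038/23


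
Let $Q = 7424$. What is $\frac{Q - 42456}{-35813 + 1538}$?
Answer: $\frac{35032}{34275} \approx 1.0221$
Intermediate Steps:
$\frac{Q - 42456}{-35813 + 1538} = \frac{7424 - 42456}{-35813 + 1538} = - \frac{35032}{-34275} = \left(-35032\right) \left(- \frac{1}{34275}\right) = \frac{35032}{34275}$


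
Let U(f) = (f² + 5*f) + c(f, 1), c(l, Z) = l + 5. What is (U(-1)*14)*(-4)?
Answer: 0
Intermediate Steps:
c(l, Z) = 5 + l
U(f) = 5 + f² + 6*f (U(f) = (f² + 5*f) + (5 + f) = 5 + f² + 6*f)
(U(-1)*14)*(-4) = ((5 + (-1)² + 6*(-1))*14)*(-4) = ((5 + 1 - 6)*14)*(-4) = (0*14)*(-4) = 0*(-4) = 0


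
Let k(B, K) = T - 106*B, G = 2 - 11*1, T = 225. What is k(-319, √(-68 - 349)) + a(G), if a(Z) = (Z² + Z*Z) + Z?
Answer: 34192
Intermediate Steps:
G = -9 (G = 2 - 11 = -9)
a(Z) = Z + 2*Z² (a(Z) = (Z² + Z²) + Z = 2*Z² + Z = Z + 2*Z²)
k(B, K) = 225 - 106*B
k(-319, √(-68 - 349)) + a(G) = (225 - 106*(-319)) - 9*(1 + 2*(-9)) = (225 + 33814) - 9*(1 - 18) = 34039 - 9*(-17) = 34039 + 153 = 34192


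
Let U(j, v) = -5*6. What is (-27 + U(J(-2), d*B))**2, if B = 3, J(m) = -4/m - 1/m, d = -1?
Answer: 3249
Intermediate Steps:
J(m) = -5/m
U(j, v) = -30
(-27 + U(J(-2), d*B))**2 = (-27 - 30)**2 = (-57)**2 = 3249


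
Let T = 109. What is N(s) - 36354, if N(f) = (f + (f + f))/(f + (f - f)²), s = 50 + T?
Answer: -36351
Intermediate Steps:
s = 159 (s = 50 + 109 = 159)
N(f) = 3 (N(f) = (f + 2*f)/(f + 0²) = (3*f)/(f + 0) = (3*f)/f = 3)
N(s) - 36354 = 3 - 36354 = -36351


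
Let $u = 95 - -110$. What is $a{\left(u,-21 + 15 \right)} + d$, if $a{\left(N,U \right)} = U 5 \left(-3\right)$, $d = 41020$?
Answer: $41110$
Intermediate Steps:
$u = 205$ ($u = 95 + 110 = 205$)
$a{\left(N,U \right)} = - 15 U$ ($a{\left(N,U \right)} = 5 U \left(-3\right) = - 15 U$)
$a{\left(u,-21 + 15 \right)} + d = - 15 \left(-21 + 15\right) + 41020 = \left(-15\right) \left(-6\right) + 41020 = 90 + 41020 = 41110$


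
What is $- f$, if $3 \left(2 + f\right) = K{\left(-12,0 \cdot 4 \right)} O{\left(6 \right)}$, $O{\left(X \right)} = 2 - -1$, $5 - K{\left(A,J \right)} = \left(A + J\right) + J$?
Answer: $-15$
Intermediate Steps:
$K{\left(A,J \right)} = 5 - A - 2 J$ ($K{\left(A,J \right)} = 5 - \left(\left(A + J\right) + J\right) = 5 - \left(A + 2 J\right) = 5 - A - 2 J$)
$O{\left(X \right)} = 3$ ($O{\left(X \right)} = 2 + 1 = 3$)
$f = 15$ ($f = -2 + \frac{\left(5 - -12 - 2 \cdot 0 \cdot 4\right) 3}{3} = -2 + \frac{\left(5 + 12 - 0\right) 3}{3} = -2 + \frac{\left(5 + 12 + 0\right) 3}{3} = -2 + \frac{17 \cdot 3}{3} = -2 + \frac{1}{3} \cdot 51 = -2 + 17 = 15$)
$- f = \left(-1\right) 15 = -15$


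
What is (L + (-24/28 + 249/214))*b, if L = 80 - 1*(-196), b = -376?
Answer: -77814516/749 ≈ -1.0389e+5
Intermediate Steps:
L = 276 (L = 80 + 196 = 276)
(L + (-24/28 + 249/214))*b = (276 + (-24/28 + 249/214))*(-376) = (276 + (-24*1/28 + 249*(1/214)))*(-376) = (276 + (-6/7 + 249/214))*(-376) = (276 + 459/1498)*(-376) = (413907/1498)*(-376) = -77814516/749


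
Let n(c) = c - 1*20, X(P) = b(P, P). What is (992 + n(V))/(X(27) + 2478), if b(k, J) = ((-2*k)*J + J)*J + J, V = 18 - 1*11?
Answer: -979/36132 ≈ -0.027095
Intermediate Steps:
V = 7 (V = 18 - 11 = 7)
b(k, J) = J + J*(J - 2*J*k) (b(k, J) = (-2*J*k + J)*J + J = (J - 2*J*k)*J + J = J*(J - 2*J*k) + J = J + J*(J - 2*J*k))
X(P) = P*(1 + P - 2*P²) (X(P) = P*(1 + P - 2*P*P) = P*(1 + P - 2*P²))
n(c) = -20 + c (n(c) = c - 20 = -20 + c)
(992 + n(V))/(X(27) + 2478) = (992 + (-20 + 7))/(27*(1 + 27 - 2*27²) + 2478) = (992 - 13)/(27*(1 + 27 - 2*729) + 2478) = 979/(27*(1 + 27 - 1458) + 2478) = 979/(27*(-1430) + 2478) = 979/(-38610 + 2478) = 979/(-36132) = 979*(-1/36132) = -979/36132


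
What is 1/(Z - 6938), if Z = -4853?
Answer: -1/11791 ≈ -8.4810e-5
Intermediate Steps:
1/(Z - 6938) = 1/(-4853 - 6938) = 1/(-11791) = -1/11791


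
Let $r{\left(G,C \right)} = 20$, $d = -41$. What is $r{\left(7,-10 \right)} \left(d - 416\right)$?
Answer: $-9140$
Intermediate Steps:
$r{\left(7,-10 \right)} \left(d - 416\right) = 20 \left(-41 - 416\right) = 20 \left(-457\right) = -9140$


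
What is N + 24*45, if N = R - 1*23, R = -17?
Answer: 1040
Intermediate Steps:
N = -40 (N = -17 - 1*23 = -17 - 23 = -40)
N + 24*45 = -40 + 24*45 = -40 + 1080 = 1040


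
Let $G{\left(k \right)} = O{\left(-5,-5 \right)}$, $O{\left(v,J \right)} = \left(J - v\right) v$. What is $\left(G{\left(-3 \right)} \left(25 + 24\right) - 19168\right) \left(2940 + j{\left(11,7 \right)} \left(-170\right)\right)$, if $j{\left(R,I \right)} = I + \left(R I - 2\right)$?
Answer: $210848000$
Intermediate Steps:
$O{\left(v,J \right)} = v \left(J - v\right)$
$G{\left(k \right)} = 0$ ($G{\left(k \right)} = - 5 \left(-5 - -5\right) = - 5 \left(-5 + 5\right) = \left(-5\right) 0 = 0$)
$j{\left(R,I \right)} = -2 + I + I R$ ($j{\left(R,I \right)} = I + \left(I R - 2\right) = I + \left(-2 + I R\right) = -2 + I + I R$)
$\left(G{\left(-3 \right)} \left(25 + 24\right) - 19168\right) \left(2940 + j{\left(11,7 \right)} \left(-170\right)\right) = \left(0 \left(25 + 24\right) - 19168\right) \left(2940 + \left(-2 + 7 + 7 \cdot 11\right) \left(-170\right)\right) = \left(0 \cdot 49 - 19168\right) \left(2940 + \left(-2 + 7 + 77\right) \left(-170\right)\right) = \left(0 - 19168\right) \left(2940 + 82 \left(-170\right)\right) = - 19168 \left(2940 - 13940\right) = \left(-19168\right) \left(-11000\right) = 210848000$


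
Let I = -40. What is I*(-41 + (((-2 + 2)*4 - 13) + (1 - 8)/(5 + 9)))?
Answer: 2180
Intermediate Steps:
I*(-41 + (((-2 + 2)*4 - 13) + (1 - 8)/(5 + 9))) = -40*(-41 + (((-2 + 2)*4 - 13) + (1 - 8)/(5 + 9))) = -40*(-41 + ((0*4 - 13) - 7/14)) = -40*(-41 + ((0 - 13) - 7*1/14)) = -40*(-41 + (-13 - ½)) = -40*(-41 - 27/2) = -40*(-109/2) = 2180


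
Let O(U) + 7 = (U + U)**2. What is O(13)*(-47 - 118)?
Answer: -110385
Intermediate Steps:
O(U) = -7 + 4*U**2 (O(U) = -7 + (U + U)**2 = -7 + (2*U)**2 = -7 + 4*U**2)
O(13)*(-47 - 118) = (-7 + 4*13**2)*(-47 - 118) = (-7 + 4*169)*(-165) = (-7 + 676)*(-165) = 669*(-165) = -110385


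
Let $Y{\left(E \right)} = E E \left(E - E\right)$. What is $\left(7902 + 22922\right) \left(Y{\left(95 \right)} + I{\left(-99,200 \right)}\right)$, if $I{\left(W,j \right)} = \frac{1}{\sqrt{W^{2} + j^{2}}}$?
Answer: $\frac{30824 \sqrt{49801}}{49801} \approx 138.12$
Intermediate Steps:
$Y{\left(E \right)} = 0$ ($Y{\left(E \right)} = E^{2} \cdot 0 = 0$)
$I{\left(W,j \right)} = \frac{1}{\sqrt{W^{2} + j^{2}}}$
$\left(7902 + 22922\right) \left(Y{\left(95 \right)} + I{\left(-99,200 \right)}\right) = \left(7902 + 22922\right) \left(0 + \frac{1}{\sqrt{\left(-99\right)^{2} + 200^{2}}}\right) = 30824 \left(0 + \frac{1}{\sqrt{9801 + 40000}}\right) = 30824 \left(0 + \frac{1}{\sqrt{49801}}\right) = 30824 \left(0 + \frac{\sqrt{49801}}{49801}\right) = 30824 \frac{\sqrt{49801}}{49801} = \frac{30824 \sqrt{49801}}{49801}$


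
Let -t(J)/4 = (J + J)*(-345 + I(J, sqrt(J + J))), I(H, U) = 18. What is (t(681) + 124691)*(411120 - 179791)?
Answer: 440956332523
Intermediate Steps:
t(J) = 2616*J (t(J) = -4*(J + J)*(-345 + 18) = -4*2*J*(-327) = -(-2616)*J = 2616*J)
(t(681) + 124691)*(411120 - 179791) = (2616*681 + 124691)*(411120 - 179791) = (1781496 + 124691)*231329 = 1906187*231329 = 440956332523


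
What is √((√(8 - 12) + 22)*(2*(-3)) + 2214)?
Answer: √(2082 - 12*I) ≈ 45.629 - 0.1315*I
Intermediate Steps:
√((√(8 - 12) + 22)*(2*(-3)) + 2214) = √((√(-4) + 22)*(-6) + 2214) = √((2*I + 22)*(-6) + 2214) = √((22 + 2*I)*(-6) + 2214) = √((-132 - 12*I) + 2214) = √(2082 - 12*I)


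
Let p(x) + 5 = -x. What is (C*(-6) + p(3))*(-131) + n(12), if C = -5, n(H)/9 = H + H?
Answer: -2666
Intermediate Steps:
n(H) = 18*H (n(H) = 9*(H + H) = 9*(2*H) = 18*H)
p(x) = -5 - x
(C*(-6) + p(3))*(-131) + n(12) = (-5*(-6) + (-5 - 1*3))*(-131) + 18*12 = (30 + (-5 - 3))*(-131) + 216 = (30 - 8)*(-131) + 216 = 22*(-131) + 216 = -2882 + 216 = -2666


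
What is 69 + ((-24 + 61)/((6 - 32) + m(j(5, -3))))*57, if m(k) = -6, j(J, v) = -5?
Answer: 99/32 ≈ 3.0938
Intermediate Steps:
69 + ((-24 + 61)/((6 - 32) + m(j(5, -3))))*57 = 69 + ((-24 + 61)/((6 - 32) - 6))*57 = 69 + (37/(-26 - 6))*57 = 69 + (37/(-32))*57 = 69 + (37*(-1/32))*57 = 69 - 37/32*57 = 69 - 2109/32 = 99/32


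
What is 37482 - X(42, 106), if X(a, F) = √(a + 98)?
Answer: 37482 - 2*√35 ≈ 37470.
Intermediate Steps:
X(a, F) = √(98 + a)
37482 - X(42, 106) = 37482 - √(98 + 42) = 37482 - √140 = 37482 - 2*√35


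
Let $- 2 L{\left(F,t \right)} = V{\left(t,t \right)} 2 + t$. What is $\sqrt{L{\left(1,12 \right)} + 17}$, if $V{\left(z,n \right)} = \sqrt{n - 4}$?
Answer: $\sqrt{11 - 2 \sqrt{2}} \approx 2.8586$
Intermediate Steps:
$V{\left(z,n \right)} = \sqrt{-4 + n}$
$L{\left(F,t \right)} = - \sqrt{-4 + t} - \frac{t}{2}$ ($L{\left(F,t \right)} = - \frac{\sqrt{-4 + t} 2 + t}{2} = - \frac{2 \sqrt{-4 + t} + t}{2} = - \frac{t + 2 \sqrt{-4 + t}}{2} = - \sqrt{-4 + t} - \frac{t}{2}$)
$\sqrt{L{\left(1,12 \right)} + 17} = \sqrt{\left(- \sqrt{-4 + 12} - 6\right) + 17} = \sqrt{\left(- \sqrt{8} - 6\right) + 17} = \sqrt{\left(- 2 \sqrt{2} - 6\right) + 17} = \sqrt{\left(-6 - 2 \sqrt{2}\right) + 17} = \sqrt{11 - 2 \sqrt{2}}$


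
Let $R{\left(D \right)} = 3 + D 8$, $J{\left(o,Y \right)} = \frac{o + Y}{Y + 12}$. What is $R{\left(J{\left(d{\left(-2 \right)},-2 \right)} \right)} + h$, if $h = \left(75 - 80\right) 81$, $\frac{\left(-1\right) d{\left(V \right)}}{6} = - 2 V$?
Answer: $- \frac{2114}{5} \approx -422.8$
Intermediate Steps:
$d{\left(V \right)} = 12 V$ ($d{\left(V \right)} = - 6 \left(- 2 V\right) = 12 V$)
$J{\left(o,Y \right)} = \frac{Y + o}{12 + Y}$
$h = -405$ ($h = \left(-5\right) 81 = -405$)
$R{\left(D \right)} = 3 + 8 D$
$R{\left(J{\left(d{\left(-2 \right)},-2 \right)} \right)} + h = \left(3 + 8 \frac{-2 + 12 \left(-2\right)}{12 - 2}\right) - 405 = \left(3 + 8 \frac{-2 - 24}{10}\right) - 405 = \left(3 + 8 \cdot \frac{1}{10} \left(-26\right)\right) - 405 = \left(3 + 8 \left(- \frac{13}{5}\right)\right) - 405 = \left(3 - \frac{104}{5}\right) - 405 = - \frac{89}{5} - 405 = - \frac{2114}{5}$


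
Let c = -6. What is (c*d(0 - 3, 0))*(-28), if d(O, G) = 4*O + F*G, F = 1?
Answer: -2016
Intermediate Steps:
d(O, G) = G + 4*O (d(O, G) = 4*O + 1*G = 4*O + G = G + 4*O)
(c*d(0 - 3, 0))*(-28) = -6*(0 + 4*(0 - 3))*(-28) = -6*(0 + 4*(-3))*(-28) = -6*(0 - 12)*(-28) = -6*(-12)*(-28) = 72*(-28) = -2016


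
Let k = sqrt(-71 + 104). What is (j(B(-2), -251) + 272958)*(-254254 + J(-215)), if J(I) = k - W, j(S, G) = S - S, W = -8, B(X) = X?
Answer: -69398479668 + 272958*sqrt(33) ≈ -6.9397e+10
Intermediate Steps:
k = sqrt(33) ≈ 5.7446
j(S, G) = 0
J(I) = 8 + sqrt(33) (J(I) = sqrt(33) - 1*(-8) = sqrt(33) + 8 = 8 + sqrt(33))
(j(B(-2), -251) + 272958)*(-254254 + J(-215)) = (0 + 272958)*(-254254 + (8 + sqrt(33))) = 272958*(-254246 + sqrt(33)) = -69398479668 + 272958*sqrt(33)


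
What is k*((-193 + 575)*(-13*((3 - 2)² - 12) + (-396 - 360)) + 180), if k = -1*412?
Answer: 96402232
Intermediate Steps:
k = -412
k*((-193 + 575)*(-13*((3 - 2)² - 12) + (-396 - 360)) + 180) = -412*((-193 + 575)*(-13*((3 - 2)² - 12) + (-396 - 360)) + 180) = -412*(382*(-13*(1² - 12) - 756) + 180) = -412*(382*(-13*(1 - 12) - 756) + 180) = -412*(382*(-13*(-11) - 756) + 180) = -412*(382*(143 - 756) + 180) = -412*(382*(-613) + 180) = -412*(-234166 + 180) = -412*(-233986) = 96402232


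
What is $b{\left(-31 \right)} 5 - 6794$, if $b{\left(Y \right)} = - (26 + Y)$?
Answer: $-6769$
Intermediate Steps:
$b{\left(Y \right)} = -26 - Y$
$b{\left(-31 \right)} 5 - 6794 = \left(-26 - -31\right) 5 - 6794 = \left(-26 + 31\right) 5 - 6794 = 5 \cdot 5 - 6794 = 25 - 6794 = -6769$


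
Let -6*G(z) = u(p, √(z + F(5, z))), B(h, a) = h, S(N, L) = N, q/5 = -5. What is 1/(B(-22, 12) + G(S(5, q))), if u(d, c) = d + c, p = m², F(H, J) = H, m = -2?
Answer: -136/3081 + √10/3081 ≈ -0.043115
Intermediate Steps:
q = -25 (q = 5*(-5) = -25)
p = 4 (p = (-2)² = 4)
u(d, c) = c + d
G(z) = -⅔ - √(5 + z)/6 (G(z) = -(√(z + 5) + 4)/6 = -(√(5 + z) + 4)/6 = -(4 + √(5 + z))/6 = -⅔ - √(5 + z)/6)
1/(B(-22, 12) + G(S(5, q))) = 1/(-22 + (-⅔ - √(5 + 5)/6)) = 1/(-22 + (-⅔ - √10/6)) = 1/(-68/3 - √10/6)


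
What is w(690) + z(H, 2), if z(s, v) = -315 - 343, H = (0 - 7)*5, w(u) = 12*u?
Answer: 7622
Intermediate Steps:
H = -35 (H = -7*5 = -35)
z(s, v) = -658
w(690) + z(H, 2) = 12*690 - 658 = 8280 - 658 = 7622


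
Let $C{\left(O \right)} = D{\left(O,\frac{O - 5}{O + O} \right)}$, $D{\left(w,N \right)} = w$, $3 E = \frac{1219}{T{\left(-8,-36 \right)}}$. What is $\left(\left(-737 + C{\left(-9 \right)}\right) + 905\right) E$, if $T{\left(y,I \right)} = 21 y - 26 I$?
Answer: $\frac{64607}{768} \approx 84.124$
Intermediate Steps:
$T{\left(y,I \right)} = - 26 I + 21 y$
$E = \frac{1219}{2304}$ ($E = \frac{1219 \frac{1}{\left(-26\right) \left(-36\right) + 21 \left(-8\right)}}{3} = \frac{1219 \frac{1}{936 - 168}}{3} = \frac{1219 \cdot \frac{1}{768}}{3} = \frac{1}{3} \cdot \frac{1219}{768} = \frac{1219}{2304} \approx 0.52908$)
$C{\left(O \right)} = O$
$\left(\left(-737 + C{\left(-9 \right)}\right) + 905\right) E = \left(\left(-737 - 9\right) + 905\right) \frac{1219}{2304} = \left(-746 + 905\right) \frac{1219}{2304} = 159 \cdot \frac{1219}{2304} = \frac{64607}{768}$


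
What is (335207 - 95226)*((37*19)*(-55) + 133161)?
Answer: 22677244576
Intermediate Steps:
(335207 - 95226)*((37*19)*(-55) + 133161) = 239981*(703*(-55) + 133161) = 239981*(-38665 + 133161) = 239981*94496 = 22677244576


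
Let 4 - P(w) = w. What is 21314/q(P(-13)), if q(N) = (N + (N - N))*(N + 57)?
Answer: 10657/629 ≈ 16.943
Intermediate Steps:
P(w) = 4 - w
q(N) = N*(57 + N) (q(N) = (N + 0)*(57 + N) = N*(57 + N))
21314/q(P(-13)) = 21314/(((4 - 1*(-13))*(57 + (4 - 1*(-13))))) = 21314/(((4 + 13)*(57 + (4 + 13)))) = 21314/((17*(57 + 17))) = 21314/((17*74)) = 21314/1258 = 21314*(1/1258) = 10657/629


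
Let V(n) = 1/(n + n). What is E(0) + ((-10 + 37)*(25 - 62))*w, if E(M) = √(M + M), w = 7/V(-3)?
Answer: 41958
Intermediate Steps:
V(n) = 1/(2*n)
w = -42 (w = 7/(((½)/(-3))) = 7/(((½)*(-⅓))) = 7/(-⅙) = 7*(-6) = -42)
E(M) = √2*√M (E(M) = √(2*M) = √2*√M)
E(0) + ((-10 + 37)*(25 - 62))*w = √2*√0 + ((-10 + 37)*(25 - 62))*(-42) = √2*0 + (27*(-37))*(-42) = 0 - 999*(-42) = 0 + 41958 = 41958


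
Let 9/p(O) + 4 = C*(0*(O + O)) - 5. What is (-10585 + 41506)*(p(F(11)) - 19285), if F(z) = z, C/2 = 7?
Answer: -596342406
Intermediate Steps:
C = 14 (C = 2*7 = 14)
p(O) = -1 (p(O) = 9/(-4 + (14*(0*(O + O)) - 5)) = 9/(-4 + (14*(0*(2*O)) - 5)) = 9/(-4 + (14*0 - 5)) = 9/(-4 + (0 - 5)) = 9/(-4 - 5) = 9/(-9) = 9*(-⅑) = -1)
(-10585 + 41506)*(p(F(11)) - 19285) = (-10585 + 41506)*(-1 - 19285) = 30921*(-19286) = -596342406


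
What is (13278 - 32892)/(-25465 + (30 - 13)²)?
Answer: 3269/4196 ≈ 0.77908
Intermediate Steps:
(13278 - 32892)/(-25465 + (30 - 13)²) = -19614/(-25465 + 17²) = -19614/(-25465 + 289) = -19614/(-25176) = -19614*(-1/25176) = 3269/4196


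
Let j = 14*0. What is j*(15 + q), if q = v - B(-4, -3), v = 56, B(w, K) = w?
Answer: 0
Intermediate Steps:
j = 0
q = 60 (q = 56 - 1*(-4) = 56 + 4 = 60)
j*(15 + q) = 0*(15 + 60) = 0*75 = 0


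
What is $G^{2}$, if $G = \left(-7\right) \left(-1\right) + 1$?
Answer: $64$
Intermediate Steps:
$G = 8$ ($G = 7 + 1 = 8$)
$G^{2} = 8^{2} = 64$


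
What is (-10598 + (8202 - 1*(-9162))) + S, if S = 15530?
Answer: 22296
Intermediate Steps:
(-10598 + (8202 - 1*(-9162))) + S = (-10598 + (8202 - 1*(-9162))) + 15530 = (-10598 + (8202 + 9162)) + 15530 = (-10598 + 17364) + 15530 = 6766 + 15530 = 22296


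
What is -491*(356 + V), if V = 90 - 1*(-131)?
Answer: -283307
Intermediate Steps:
V = 221 (V = 90 + 131 = 221)
-491*(356 + V) = -491*(356 + 221) = -491*577 = -283307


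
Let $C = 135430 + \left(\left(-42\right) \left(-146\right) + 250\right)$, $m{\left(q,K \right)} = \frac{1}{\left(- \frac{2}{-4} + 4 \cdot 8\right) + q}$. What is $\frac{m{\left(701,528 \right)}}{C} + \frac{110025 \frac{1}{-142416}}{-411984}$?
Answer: $\frac{71008486487}{37673608404858624} \approx 1.8848 \cdot 10^{-6}$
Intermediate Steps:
$m{\left(q,K \right)} = \frac{1}{\frac{65}{2} + q}$ ($m{\left(q,K \right)} = \frac{1}{\left(\left(-2\right) \left(- \frac{1}{4}\right) + 32\right) + q} = \frac{1}{\left(\frac{1}{2} + 32\right) + q} = \frac{1}{\frac{65}{2} + q}$)
$C = 141812$ ($C = 135430 + \left(6132 + 250\right) = 135430 + 6382 = 141812$)
$\frac{m{\left(701,528 \right)}}{C} + \frac{110025 \frac{1}{-142416}}{-411984} = \frac{2 \frac{1}{65 + 2 \cdot 701}}{141812} + \frac{110025 \frac{1}{-142416}}{-411984} = \frac{2}{65 + 1402} \cdot \frac{1}{141812} + 110025 \left(- \frac{1}{142416}\right) \left(- \frac{1}{411984}\right) = \frac{2}{1467} \cdot \frac{1}{141812} - - \frac{4075}{2173078272} = 2 \cdot \frac{1}{1467} \cdot \frac{1}{141812} + \frac{4075}{2173078272} = \frac{2}{1467} \cdot \frac{1}{141812} + \frac{4075}{2173078272} = \frac{1}{104019102} + \frac{4075}{2173078272} = \frac{71008486487}{37673608404858624}$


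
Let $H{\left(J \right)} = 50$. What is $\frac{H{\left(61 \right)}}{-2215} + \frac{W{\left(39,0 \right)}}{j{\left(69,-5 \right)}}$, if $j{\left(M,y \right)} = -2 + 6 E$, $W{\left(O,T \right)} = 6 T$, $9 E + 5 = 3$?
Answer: $- \frac{10}{443} \approx -0.022573$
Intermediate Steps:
$E = - \frac{2}{9}$ ($E = - \frac{5}{9} + \frac{1}{9} \cdot 3 = - \frac{5}{9} + \frac{1}{3} = - \frac{2}{9} \approx -0.22222$)
$j{\left(M,y \right)} = - \frac{10}{3}$ ($j{\left(M,y \right)} = -2 + 6 \left(- \frac{2}{9}\right) = -2 - \frac{4}{3} = - \frac{10}{3}$)
$\frac{H{\left(61 \right)}}{-2215} + \frac{W{\left(39,0 \right)}}{j{\left(69,-5 \right)}} = \frac{50}{-2215} + \frac{6 \cdot 0}{- \frac{10}{3}} = 50 \left(- \frac{1}{2215}\right) + 0 \left(- \frac{3}{10}\right) = - \frac{10}{443} + 0 = - \frac{10}{443}$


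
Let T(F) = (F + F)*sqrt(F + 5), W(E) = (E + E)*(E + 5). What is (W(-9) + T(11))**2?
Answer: 25600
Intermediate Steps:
W(E) = 2*E*(5 + E) (W(E) = (2*E)*(5 + E) = 2*E*(5 + E))
T(F) = 2*F*sqrt(5 + F) (T(F) = (2*F)*sqrt(5 + F) = 2*F*sqrt(5 + F))
(W(-9) + T(11))**2 = (2*(-9)*(5 - 9) + 2*11*sqrt(5 + 11))**2 = (2*(-9)*(-4) + 2*11*sqrt(16))**2 = (72 + 2*11*4)**2 = (72 + 88)**2 = 160**2 = 25600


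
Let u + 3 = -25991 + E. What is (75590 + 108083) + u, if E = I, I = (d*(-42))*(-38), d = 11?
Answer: 175235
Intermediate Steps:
I = 17556 (I = (11*(-42))*(-38) = -462*(-38) = 17556)
E = 17556
u = -8438 (u = -3 + (-25991 + 17556) = -3 - 8435 = -8438)
(75590 + 108083) + u = (75590 + 108083) - 8438 = 183673 - 8438 = 175235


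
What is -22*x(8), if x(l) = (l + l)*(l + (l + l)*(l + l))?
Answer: -92928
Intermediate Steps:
x(l) = 2*l*(l + 4*l**2) (x(l) = (2*l)*(l + (2*l)*(2*l)) = (2*l)*(l + 4*l**2) = 2*l*(l + 4*l**2))
-22*x(8) = -22*8**2*(2 + 8*8) = -1408*(2 + 64) = -1408*66 = -22*4224 = -92928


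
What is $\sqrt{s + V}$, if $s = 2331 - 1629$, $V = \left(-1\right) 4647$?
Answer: $i \sqrt{3945} \approx 62.809 i$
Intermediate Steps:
$V = -4647$
$s = 702$
$\sqrt{s + V} = \sqrt{702 - 4647} = \sqrt{-3945} = i \sqrt{3945}$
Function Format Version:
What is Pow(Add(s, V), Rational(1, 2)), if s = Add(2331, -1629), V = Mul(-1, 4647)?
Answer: Mul(I, Pow(3945, Rational(1, 2))) ≈ Mul(62.809, I)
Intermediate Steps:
V = -4647
s = 702
Pow(Add(s, V), Rational(1, 2)) = Pow(Add(702, -4647), Rational(1, 2)) = Pow(-3945, Rational(1, 2)) = Mul(I, Pow(3945, Rational(1, 2)))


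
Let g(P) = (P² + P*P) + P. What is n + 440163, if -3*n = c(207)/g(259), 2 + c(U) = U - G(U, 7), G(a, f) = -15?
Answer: 177501451649/403263 ≈ 4.4016e+5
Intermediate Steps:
g(P) = P + 2*P² (g(P) = (P² + P²) + P = 2*P² + P = P + 2*P²)
c(U) = 13 + U (c(U) = -2 + (U - 1*(-15)) = -2 + (U + 15) = -2 + (15 + U) = 13 + U)
n = -220/403263 (n = -(13 + 207)/(3*(259*(1 + 2*259))) = -220/(3*(259*(1 + 518))) = -220/(3*(259*519)) = -220/(3*134421) = -⅓*220/134421 = -220/403263 ≈ -0.00054555)
n + 440163 = -220/403263 + 440163 = 177501451649/403263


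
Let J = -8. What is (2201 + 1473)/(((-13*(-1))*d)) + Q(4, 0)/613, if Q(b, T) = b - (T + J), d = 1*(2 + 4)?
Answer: 1126549/23907 ≈ 47.122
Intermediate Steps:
d = 6 (d = 1*6 = 6)
Q(b, T) = 8 + b - T (Q(b, T) = b - (T - 8) = b - (-8 + T) = b + (8 - T) = 8 + b - T)
(2201 + 1473)/(((-13*(-1))*d)) + Q(4, 0)/613 = (2201 + 1473)/((-13*(-1)*6)) + (8 + 4 - 1*0)/613 = 3674/((13*6)) + (8 + 4 + 0)*(1/613) = 3674/78 + 12*(1/613) = 3674*(1/78) + 12/613 = 1837/39 + 12/613 = 1126549/23907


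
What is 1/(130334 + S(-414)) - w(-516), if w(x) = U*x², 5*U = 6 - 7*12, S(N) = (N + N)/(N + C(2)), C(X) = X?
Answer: 278801850125027/67123045 ≈ 4.1536e+6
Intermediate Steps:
S(N) = 2*N/(2 + N) (S(N) = (N + N)/(N + 2) = (2*N)/(2 + N) = 2*N/(2 + N))
U = -78/5 (U = (6 - 7*12)/5 = (6 - 84)/5 = (⅕)*(-78) = -78/5 ≈ -15.600)
w(x) = -78*x²/5
1/(130334 + S(-414)) - w(-516) = 1/(130334 + 2*(-414)/(2 - 414)) - (-78)*(-516)²/5 = 1/(130334 + 2*(-414)/(-412)) - (-78)*266256/5 = 1/(130334 + 2*(-414)*(-1/412)) - 1*(-20767968/5) = 1/(130334 + 207/103) + 20767968/5 = 1/(13424609/103) + 20767968/5 = 103/13424609 + 20767968/5 = 278801850125027/67123045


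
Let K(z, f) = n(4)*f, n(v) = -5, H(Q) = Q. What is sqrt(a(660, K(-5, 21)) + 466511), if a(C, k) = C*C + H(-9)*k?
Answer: 4*sqrt(56441) ≈ 950.29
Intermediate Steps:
K(z, f) = -5*f
a(C, k) = C**2 - 9*k (a(C, k) = C*C - 9*k = C**2 - 9*k)
sqrt(a(660, K(-5, 21)) + 466511) = sqrt((660**2 - (-45)*21) + 466511) = sqrt((435600 - 9*(-105)) + 466511) = sqrt((435600 + 945) + 466511) = sqrt(436545 + 466511) = sqrt(903056) = 4*sqrt(56441)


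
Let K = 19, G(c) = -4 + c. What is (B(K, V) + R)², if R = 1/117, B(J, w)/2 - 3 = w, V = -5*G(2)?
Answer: 9259849/13689 ≈ 676.44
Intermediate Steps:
V = 10 (V = -5*(-4 + 2) = -5*(-2) = 10)
B(J, w) = 6 + 2*w
R = 1/117 ≈ 0.0085470
(B(K, V) + R)² = ((6 + 2*10) + 1/117)² = ((6 + 20) + 1/117)² = (26 + 1/117)² = (3043/117)² = 9259849/13689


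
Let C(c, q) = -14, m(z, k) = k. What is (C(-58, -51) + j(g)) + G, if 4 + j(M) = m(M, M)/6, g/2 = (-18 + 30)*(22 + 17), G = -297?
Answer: -159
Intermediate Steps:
g = 936 (g = 2*((-18 + 30)*(22 + 17)) = 2*(12*39) = 2*468 = 936)
j(M) = -4 + M/6
(C(-58, -51) + j(g)) + G = (-14 + (-4 + (⅙)*936)) - 297 = (-14 + (-4 + 156)) - 297 = (-14 + 152) - 297 = 138 - 297 = -159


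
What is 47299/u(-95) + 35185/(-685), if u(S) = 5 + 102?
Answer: 5727004/14659 ≈ 390.68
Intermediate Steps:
u(S) = 107
47299/u(-95) + 35185/(-685) = 47299/107 + 35185/(-685) = 47299*(1/107) + 35185*(-1/685) = 47299/107 - 7037/137 = 5727004/14659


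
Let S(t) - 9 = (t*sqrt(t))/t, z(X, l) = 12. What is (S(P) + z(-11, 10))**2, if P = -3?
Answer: (21 + I*sqrt(3))**2 ≈ 438.0 + 72.746*I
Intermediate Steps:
S(t) = 9 + sqrt(t) (S(t) = 9 + (t*sqrt(t))/t = 9 + t**(3/2)/t = 9 + sqrt(t))
(S(P) + z(-11, 10))**2 = ((9 + sqrt(-3)) + 12)**2 = ((9 + I*sqrt(3)) + 12)**2 = (21 + I*sqrt(3))**2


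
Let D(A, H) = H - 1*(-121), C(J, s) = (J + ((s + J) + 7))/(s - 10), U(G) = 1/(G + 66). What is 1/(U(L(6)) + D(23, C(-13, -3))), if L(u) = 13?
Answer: 1027/126018 ≈ 0.0081496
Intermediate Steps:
U(G) = 1/(66 + G)
C(J, s) = (7 + s + 2*J)/(-10 + s) (C(J, s) = (J + ((J + s) + 7))/(-10 + s) = (J + (7 + J + s))/(-10 + s) = (7 + s + 2*J)/(-10 + s))
D(A, H) = 121 + H (D(A, H) = H + 121 = 121 + H)
1/(U(L(6)) + D(23, C(-13, -3))) = 1/(1/(66 + 13) + (121 + (7 - 3 + 2*(-13))/(-10 - 3))) = 1/(1/79 + (121 + (7 - 3 - 26)/(-13))) = 1/(1/79 + (121 - 1/13*(-22))) = 1/(1/79 + (121 + 22/13)) = 1/(1/79 + 1595/13) = 1/(126018/1027) = 1027/126018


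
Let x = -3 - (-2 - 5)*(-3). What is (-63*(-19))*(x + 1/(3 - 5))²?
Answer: 2873997/4 ≈ 7.1850e+5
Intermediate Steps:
x = -24 (x = -3 - (-7)*(-3) = -3 - 1*21 = -3 - 21 = -24)
(-63*(-19))*(x + 1/(3 - 5))² = (-63*(-19))*(-24 + 1/(3 - 5))² = 1197*(-24 + 1/(-2))² = 1197*(-24 - ½)² = 1197*(-49/2)² = 1197*(2401/4) = 2873997/4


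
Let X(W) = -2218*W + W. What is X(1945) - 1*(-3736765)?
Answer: -575300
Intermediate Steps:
X(W) = -2217*W
X(1945) - 1*(-3736765) = -2217*1945 - 1*(-3736765) = -4312065 + 3736765 = -575300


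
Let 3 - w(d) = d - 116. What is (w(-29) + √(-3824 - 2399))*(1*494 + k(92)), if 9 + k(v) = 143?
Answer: 92944 + 4396*I*√127 ≈ 92944.0 + 49540.0*I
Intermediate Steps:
k(v) = 134 (k(v) = -9 + 143 = 134)
w(d) = 119 - d (w(d) = 3 - (d - 116) = 3 - (-116 + d) = 3 + (116 - d) = 119 - d)
(w(-29) + √(-3824 - 2399))*(1*494 + k(92)) = ((119 - 1*(-29)) + √(-3824 - 2399))*(1*494 + 134) = ((119 + 29) + √(-6223))*(494 + 134) = (148 + 7*I*√127)*628 = 92944 + 4396*I*√127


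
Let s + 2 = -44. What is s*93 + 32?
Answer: -4246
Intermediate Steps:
s = -46 (s = -2 - 44 = -46)
s*93 + 32 = -46*93 + 32 = -4278 + 32 = -4246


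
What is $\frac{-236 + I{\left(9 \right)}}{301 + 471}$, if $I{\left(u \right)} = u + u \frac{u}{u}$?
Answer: $- \frac{109}{386} \approx -0.28238$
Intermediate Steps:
$I{\left(u \right)} = 2 u$ ($I{\left(u \right)} = u + u 1 = u + u = 2 u$)
$\frac{-236 + I{\left(9 \right)}}{301 + 471} = \frac{-236 + 2 \cdot 9}{301 + 471} = \frac{-236 + 18}{772} = \left(-218\right) \frac{1}{772} = - \frac{109}{386}$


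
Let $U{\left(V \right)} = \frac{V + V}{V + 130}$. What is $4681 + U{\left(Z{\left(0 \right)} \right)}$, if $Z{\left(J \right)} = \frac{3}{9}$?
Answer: $\frac{1830273}{391} \approx 4681.0$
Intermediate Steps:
$Z{\left(J \right)} = \frac{1}{3}$ ($Z{\left(J \right)} = 3 \cdot \frac{1}{9} = \frac{1}{3}$)
$U{\left(V \right)} = \frac{2 V}{130 + V}$
$4681 + U{\left(Z{\left(0 \right)} \right)} = 4681 + 2 \cdot \frac{1}{3} \frac{1}{130 + \frac{1}{3}} = 4681 + 2 \cdot \frac{1}{3} \frac{1}{\frac{391}{3}} = 4681 + 2 \cdot \frac{1}{3} \cdot \frac{3}{391} = 4681 + \frac{2}{391} = \frac{1830273}{391}$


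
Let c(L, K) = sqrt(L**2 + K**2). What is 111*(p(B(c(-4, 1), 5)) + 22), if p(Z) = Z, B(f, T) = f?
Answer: 2442 + 111*sqrt(17) ≈ 2899.7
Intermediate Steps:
c(L, K) = sqrt(K**2 + L**2)
111*(p(B(c(-4, 1), 5)) + 22) = 111*(sqrt(1**2 + (-4)**2) + 22) = 111*(sqrt(1 + 16) + 22) = 111*(sqrt(17) + 22) = 111*(22 + sqrt(17)) = 2442 + 111*sqrt(17)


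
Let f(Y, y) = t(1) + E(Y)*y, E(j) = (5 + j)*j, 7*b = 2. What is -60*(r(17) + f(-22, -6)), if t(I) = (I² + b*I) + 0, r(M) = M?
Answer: 934800/7 ≈ 1.3354e+5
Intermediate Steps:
b = 2/7 (b = (⅐)*2 = 2/7 ≈ 0.28571)
E(j) = j*(5 + j)
t(I) = I² + 2*I/7 (t(I) = (I² + 2*I/7) + 0 = I² + 2*I/7)
f(Y, y) = 9/7 + Y*y*(5 + Y) (f(Y, y) = (⅐)*1*(2 + 7*1) + (Y*(5 + Y))*y = (⅐)*1*(2 + 7) + Y*y*(5 + Y) = (⅐)*1*9 + Y*y*(5 + Y) = 9/7 + Y*y*(5 + Y))
-60*(r(17) + f(-22, -6)) = -60*(17 + (9/7 - 22*(-6)*(5 - 22))) = -60*(17 + (9/7 - 22*(-6)*(-17))) = -60*(17 + (9/7 - 2244)) = -60*(17 - 15699/7) = -60*(-15580/7) = 934800/7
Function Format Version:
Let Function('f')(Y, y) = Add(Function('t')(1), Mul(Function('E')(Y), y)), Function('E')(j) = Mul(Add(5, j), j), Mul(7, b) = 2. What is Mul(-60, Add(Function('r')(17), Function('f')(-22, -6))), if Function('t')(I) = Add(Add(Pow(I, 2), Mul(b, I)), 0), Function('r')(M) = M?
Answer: Rational(934800, 7) ≈ 1.3354e+5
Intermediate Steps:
b = Rational(2, 7) (b = Mul(Rational(1, 7), 2) = Rational(2, 7) ≈ 0.28571)
Function('E')(j) = Mul(j, Add(5, j))
Function('t')(I) = Add(Pow(I, 2), Mul(Rational(2, 7), I)) (Function('t')(I) = Add(Add(Pow(I, 2), Mul(Rational(2, 7), I)), 0) = Add(Pow(I, 2), Mul(Rational(2, 7), I)))
Function('f')(Y, y) = Add(Rational(9, 7), Mul(Y, y, Add(5, Y))) (Function('f')(Y, y) = Add(Mul(Rational(1, 7), 1, Add(2, Mul(7, 1))), Mul(Mul(Y, Add(5, Y)), y)) = Add(Mul(Rational(1, 7), 1, Add(2, 7)), Mul(Y, y, Add(5, Y))) = Add(Mul(Rational(1, 7), 1, 9), Mul(Y, y, Add(5, Y))) = Add(Rational(9, 7), Mul(Y, y, Add(5, Y))))
Mul(-60, Add(Function('r')(17), Function('f')(-22, -6))) = Mul(-60, Add(17, Add(Rational(9, 7), Mul(-22, -6, Add(5, -22))))) = Mul(-60, Add(17, Add(Rational(9, 7), Mul(-22, -6, -17)))) = Mul(-60, Add(17, Add(Rational(9, 7), -2244))) = Mul(-60, Add(17, Rational(-15699, 7))) = Mul(-60, Rational(-15580, 7)) = Rational(934800, 7)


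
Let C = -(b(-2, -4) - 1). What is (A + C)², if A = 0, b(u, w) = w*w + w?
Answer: 121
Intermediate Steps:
b(u, w) = w + w² (b(u, w) = w² + w = w + w²)
C = -11 (C = -(-4*(1 - 4) - 1) = -(-4*(-3) - 1) = -(12 - 1) = -1*11 = -11)
(A + C)² = (0 - 11)² = (-11)² = 121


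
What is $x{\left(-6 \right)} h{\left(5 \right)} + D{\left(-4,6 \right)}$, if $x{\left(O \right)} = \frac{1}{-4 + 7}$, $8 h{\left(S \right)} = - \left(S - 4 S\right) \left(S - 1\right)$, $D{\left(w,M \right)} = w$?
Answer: $- \frac{3}{2} \approx -1.5$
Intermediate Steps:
$h{\left(S \right)} = \frac{3 S \left(-1 + S\right)}{8}$ ($h{\left(S \right)} = \frac{\left(-1\right) \left(S - 4 S\right) \left(S - 1\right)}{8} = \frac{\left(-1\right) - 3 S \left(-1 + S\right)}{8} = \frac{\left(-1\right) \left(- 3 S \left(-1 + S\right)\right)}{8} = \frac{3 S \left(-1 + S\right)}{8}$)
$x{\left(O \right)} = \frac{1}{3}$
$x{\left(-6 \right)} h{\left(5 \right)} + D{\left(-4,6 \right)} = \frac{\frac{3}{8} \cdot 5 \left(-1 + 5\right)}{3} - 4 = \frac{\frac{3}{8} \cdot 5 \cdot 4}{3} - 4 = \frac{1}{3} \cdot \frac{15}{2} - 4 = \frac{5}{2} - 4 = - \frac{3}{2}$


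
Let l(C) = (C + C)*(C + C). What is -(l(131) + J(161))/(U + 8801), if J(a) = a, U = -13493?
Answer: 22935/1564 ≈ 14.664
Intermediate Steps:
l(C) = 4*C**2 (l(C) = (2*C)*(2*C) = 4*C**2)
-(l(131) + J(161))/(U + 8801) = -(4*131**2 + 161)/(-13493 + 8801) = -(4*17161 + 161)/(-4692) = -(68644 + 161)*(-1)/4692 = -68805*(-1)/4692 = -1*(-22935/1564) = 22935/1564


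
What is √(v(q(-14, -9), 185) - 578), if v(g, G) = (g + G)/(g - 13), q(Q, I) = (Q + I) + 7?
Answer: I*√490999/29 ≈ 24.163*I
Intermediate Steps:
q(Q, I) = 7 + I + Q (q(Q, I) = (I + Q) + 7 = 7 + I + Q)
v(g, G) = (G + g)/(-13 + g)
√(v(q(-14, -9), 185) - 578) = √((185 + (7 - 9 - 14))/(-13 + (7 - 9 - 14)) - 578) = √((185 - 16)/(-13 - 16) - 578) = √(169/(-29) - 578) = √(-1/29*169 - 578) = √(-169/29 - 578) = √(-16931/29) = I*√490999/29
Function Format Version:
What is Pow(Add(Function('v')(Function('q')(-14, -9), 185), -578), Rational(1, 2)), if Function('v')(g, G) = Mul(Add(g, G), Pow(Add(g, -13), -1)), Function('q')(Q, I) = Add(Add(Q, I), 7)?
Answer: Mul(Rational(1, 29), I, Pow(490999, Rational(1, 2))) ≈ Mul(24.163, I)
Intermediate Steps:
Function('q')(Q, I) = Add(7, I, Q) (Function('q')(Q, I) = Add(Add(I, Q), 7) = Add(7, I, Q))
Function('v')(g, G) = Mul(Pow(Add(-13, g), -1), Add(G, g)) (Function('v')(g, G) = Mul(Add(G, g), Pow(Add(-13, g), -1)) = Mul(Pow(Add(-13, g), -1), Add(G, g)))
Pow(Add(Function('v')(Function('q')(-14, -9), 185), -578), Rational(1, 2)) = Pow(Add(Mul(Pow(Add(-13, Add(7, -9, -14)), -1), Add(185, Add(7, -9, -14))), -578), Rational(1, 2)) = Pow(Add(Mul(Pow(Add(-13, -16), -1), Add(185, -16)), -578), Rational(1, 2)) = Pow(Add(Mul(Pow(-29, -1), 169), -578), Rational(1, 2)) = Pow(Add(Mul(Rational(-1, 29), 169), -578), Rational(1, 2)) = Pow(Add(Rational(-169, 29), -578), Rational(1, 2)) = Pow(Rational(-16931, 29), Rational(1, 2)) = Mul(Rational(1, 29), I, Pow(490999, Rational(1, 2)))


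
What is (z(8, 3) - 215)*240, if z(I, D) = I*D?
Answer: -45840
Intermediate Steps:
z(I, D) = D*I
(z(8, 3) - 215)*240 = (3*8 - 215)*240 = (24 - 215)*240 = -191*240 = -45840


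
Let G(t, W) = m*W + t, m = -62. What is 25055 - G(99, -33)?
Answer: 22910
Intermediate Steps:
G(t, W) = t - 62*W (G(t, W) = -62*W + t = t - 62*W)
25055 - G(99, -33) = 25055 - (99 - 62*(-33)) = 25055 - (99 + 2046) = 25055 - 1*2145 = 25055 - 2145 = 22910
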